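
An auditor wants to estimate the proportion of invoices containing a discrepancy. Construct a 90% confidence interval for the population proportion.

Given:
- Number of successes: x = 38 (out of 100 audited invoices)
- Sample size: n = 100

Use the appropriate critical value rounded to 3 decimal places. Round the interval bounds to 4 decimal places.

Sample proportion: p̂ = 38/100 = 0.380000

Check conditions for normal approximation:
  np̂ = 38 ≥ 10 ✓
  n(1-p̂) = 62 ≥ 10 ✓

The sample is large enough, so use a z-interval (normal approximation) for the proportion.

For 90% confidence, z* = 1.645 (from standard normal table)

Standard error: SE = √(p̂(1-p̂)/n) = √(0.380000×0.620000/100) = 0.04853864

Margin of error: E = z* × SE = 1.645 × 0.04853864 = 0.079846

Z-interval: p̂ ± E = 0.380000 ± 0.079846 = (0.300154, 0.459846)

Rounded to 4 decimal places:

(0.3002, 0.4598)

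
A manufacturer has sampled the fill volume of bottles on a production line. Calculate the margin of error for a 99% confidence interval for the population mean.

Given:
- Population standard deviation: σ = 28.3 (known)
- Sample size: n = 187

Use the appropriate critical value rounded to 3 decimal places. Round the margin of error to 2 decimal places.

The population standard deviation σ is known, so use the z-interval margin of error formula.

For 99% confidence, z* = 2.576 (from standard normal table)

Margin of error formula for z-interval: E = z* × σ/√n

E = 2.576 × 28.3/√187
  = 2.576 × 2.069501
  = 5.3310

Rounded to 2 decimal places:

5.33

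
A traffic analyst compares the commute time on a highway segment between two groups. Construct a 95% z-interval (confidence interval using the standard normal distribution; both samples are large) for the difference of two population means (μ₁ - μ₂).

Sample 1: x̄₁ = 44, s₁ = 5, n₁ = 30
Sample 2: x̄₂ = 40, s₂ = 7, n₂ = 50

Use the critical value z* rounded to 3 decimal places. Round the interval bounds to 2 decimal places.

Both samples are large (n₁ = 30 ≥ 30, n₂ = 50 ≥ 30), so a z-interval for the difference of means applies.

Point estimate: x̄₁ - x̄₂ = 44 - 40 = 4

Standard error: SE = √(s₁²/n₁ + s₂²/n₂)
= √(5²/30 + 7²/50)
= √(0.833333 + 0.980000)
= 1.346601

For 95% confidence, z* = 1.96 (from standard normal table)
Margin of error: E = z* × SE = 1.96 × 1.346601 = 2.6393

Z-interval: (x̄₁ - x̄₂) ± E = 4 ± 2.6393 = (1.3607, 6.6393)

Rounded to 2 decimal places:

(1.36, 6.64)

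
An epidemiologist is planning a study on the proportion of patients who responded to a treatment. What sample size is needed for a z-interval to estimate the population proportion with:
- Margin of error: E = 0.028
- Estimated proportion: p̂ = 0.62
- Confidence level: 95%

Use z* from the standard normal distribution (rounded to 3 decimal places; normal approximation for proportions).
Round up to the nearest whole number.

Using z* for proportion z-interval (normal approximation).

For 95% confidence, z* = 1.96 (from standard normal table)

Sample size formula for proportion z-interval: n = z*²p̂(1-p̂)/E²

n = 1.96² × 0.62 × 0.38 / 0.028²
  = 3.8416 × 0.2356 / 0.000784
  = 1154.4400

Round up to the nearest whole number: n = 1155

1155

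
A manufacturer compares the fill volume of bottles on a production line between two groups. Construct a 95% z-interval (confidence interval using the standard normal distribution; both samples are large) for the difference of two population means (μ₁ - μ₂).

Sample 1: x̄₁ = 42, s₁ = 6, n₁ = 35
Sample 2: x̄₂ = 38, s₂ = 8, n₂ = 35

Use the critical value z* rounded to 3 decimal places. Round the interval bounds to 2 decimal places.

Both samples are large (n₁ = 35 ≥ 30, n₂ = 35 ≥ 30), so a z-interval for the difference of means applies.

Point estimate: x̄₁ - x̄₂ = 42 - 38 = 4

Standard error: SE = √(s₁²/n₁ + s₂²/n₂)
= √(6²/35 + 8²/35)
= √(1.028571 + 1.828571)
= 1.690309

For 95% confidence, z* = 1.96 (from standard normal table)
Margin of error: E = z* × SE = 1.96 × 1.690309 = 3.3130

Z-interval: (x̄₁ - x̄₂) ± E = 4 ± 3.3130 = (0.6870, 7.3130)

Rounded to 2 decimal places:

(0.69, 7.31)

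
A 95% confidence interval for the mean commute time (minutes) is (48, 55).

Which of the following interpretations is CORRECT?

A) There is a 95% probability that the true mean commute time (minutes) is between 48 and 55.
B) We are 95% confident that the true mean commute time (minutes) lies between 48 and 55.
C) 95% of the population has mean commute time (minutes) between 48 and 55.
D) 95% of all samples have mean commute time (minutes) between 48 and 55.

A confidence interval represents our confidence in the procedure, not a probability statement about the parameter.

Key concept: If we repeated this sampling process many times and computed a 95% CI each time, about 95% of those intervals would contain the true population parameter.

For this specific interval (48, 55):
- Midpoint (point estimate): 51.5
- Margin of error: 3.5

The correct interpretation is the one stating confidence that the true parameter lies in the interval — option B.

B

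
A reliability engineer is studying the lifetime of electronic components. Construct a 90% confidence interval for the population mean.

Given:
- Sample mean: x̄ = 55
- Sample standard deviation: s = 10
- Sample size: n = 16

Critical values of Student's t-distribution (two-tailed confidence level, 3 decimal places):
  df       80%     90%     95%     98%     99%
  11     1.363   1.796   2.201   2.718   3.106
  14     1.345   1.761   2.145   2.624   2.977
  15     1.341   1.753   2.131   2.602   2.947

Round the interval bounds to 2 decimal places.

The population standard deviation σ is unknown (only the sample standard deviation s is given), so use a t-interval with df = n - 1 = 16 - 1 = 15.

For 90% confidence with df = 15, t* = 1.753 (from t-table)

Standard error: SE = s/√n = 10/√16 = 2.500000

Margin of error: E = t* × SE = 1.753 × 2.500000 = 4.3825

T-interval: x̄ ± E = 55 ± 4.3825 = (50.6175, 59.3825)

Rounded to 2 decimal places:

(50.62, 59.38)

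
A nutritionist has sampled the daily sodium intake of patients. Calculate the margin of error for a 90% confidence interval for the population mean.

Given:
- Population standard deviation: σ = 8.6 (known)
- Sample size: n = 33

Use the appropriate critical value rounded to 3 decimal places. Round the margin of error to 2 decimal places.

The population standard deviation σ is known, so use the z-interval margin of error formula.

For 90% confidence, z* = 1.645 (from standard normal table)

Margin of error formula for z-interval: E = z* × σ/√n

E = 1.645 × 8.6/√33
  = 1.645 × 1.497068
  = 2.4627

Rounded to 2 decimal places:

2.46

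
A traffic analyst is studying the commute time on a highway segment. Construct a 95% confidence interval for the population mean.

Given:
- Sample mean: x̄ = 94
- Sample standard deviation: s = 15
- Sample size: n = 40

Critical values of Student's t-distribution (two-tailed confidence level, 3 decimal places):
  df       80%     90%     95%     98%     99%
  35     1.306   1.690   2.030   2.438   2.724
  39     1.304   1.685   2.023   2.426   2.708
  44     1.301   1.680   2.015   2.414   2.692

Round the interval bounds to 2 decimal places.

The population standard deviation σ is unknown (only the sample standard deviation s is given), so use a t-interval with df = n - 1 = 40 - 1 = 39.

For 95% confidence with df = 39, t* = 2.023 (from t-table)

Standard error: SE = s/√n = 15/√40 = 2.371708

Margin of error: E = t* × SE = 2.023 × 2.371708 = 4.7980

T-interval: x̄ ± E = 94 ± 4.7980 = (89.2020, 98.7980)

Rounded to 2 decimal places:

(89.20, 98.80)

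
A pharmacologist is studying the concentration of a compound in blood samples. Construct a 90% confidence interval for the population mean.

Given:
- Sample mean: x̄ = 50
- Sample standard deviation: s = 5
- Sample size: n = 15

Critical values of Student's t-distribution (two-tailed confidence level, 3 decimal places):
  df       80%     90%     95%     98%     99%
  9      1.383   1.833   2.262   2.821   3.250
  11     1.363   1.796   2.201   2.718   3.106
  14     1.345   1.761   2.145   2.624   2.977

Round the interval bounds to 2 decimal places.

The population standard deviation σ is unknown (only the sample standard deviation s is given), so use a t-interval with df = n - 1 = 15 - 1 = 14.

For 90% confidence with df = 14, t* = 1.761 (from t-table)

Standard error: SE = s/√n = 5/√15 = 1.290994

Margin of error: E = t* × SE = 1.761 × 1.290994 = 2.2734

T-interval: x̄ ± E = 50 ± 2.2734 = (47.7266, 52.2734)

Rounded to 2 decimal places:

(47.73, 52.27)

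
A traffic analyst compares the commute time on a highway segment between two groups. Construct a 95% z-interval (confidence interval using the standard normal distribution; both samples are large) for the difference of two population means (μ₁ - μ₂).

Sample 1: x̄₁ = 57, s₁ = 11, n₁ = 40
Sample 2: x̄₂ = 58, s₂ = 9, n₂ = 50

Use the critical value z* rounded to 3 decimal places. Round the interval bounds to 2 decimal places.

Both samples are large (n₁ = 40 ≥ 30, n₂ = 50 ≥ 30), so a z-interval for the difference of means applies.

Point estimate: x̄₁ - x̄₂ = 57 - 58 = -1

Standard error: SE = √(s₁²/n₁ + s₂²/n₂)
= √(11²/40 + 9²/50)
= √(3.025000 + 1.620000)
= 2.155226

For 95% confidence, z* = 1.96 (from standard normal table)
Margin of error: E = z* × SE = 1.96 × 2.155226 = 4.2242

Z-interval: (x̄₁ - x̄₂) ± E = -1 ± 4.2242 = (-5.2242, 3.2242)

Rounded to 2 decimal places:

(-5.22, 3.22)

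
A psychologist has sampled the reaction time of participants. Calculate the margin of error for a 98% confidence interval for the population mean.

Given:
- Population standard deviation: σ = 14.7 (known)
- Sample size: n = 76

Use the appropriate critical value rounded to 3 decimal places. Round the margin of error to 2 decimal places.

The population standard deviation σ is known, so use the z-interval margin of error formula.

For 98% confidence, z* = 2.326 (from standard normal table)

Margin of error formula for z-interval: E = z* × σ/√n

E = 2.326 × 14.7/√76
  = 2.326 × 1.686206
  = 3.9221

Rounded to 2 decimal places:

3.92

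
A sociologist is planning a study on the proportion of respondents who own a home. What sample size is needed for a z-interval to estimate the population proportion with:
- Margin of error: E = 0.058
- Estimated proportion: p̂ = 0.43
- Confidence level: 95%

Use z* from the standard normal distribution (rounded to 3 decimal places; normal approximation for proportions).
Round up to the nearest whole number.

Using z* for proportion z-interval (normal approximation).

For 95% confidence, z* = 1.96 (from standard normal table)

Sample size formula for proportion z-interval: n = z*²p̂(1-p̂)/E²

n = 1.96² × 0.43 × 0.57 / 0.058²
  = 3.8416 × 0.2451 / 0.003364
  = 279.8978

Round up to the nearest whole number: n = 280

280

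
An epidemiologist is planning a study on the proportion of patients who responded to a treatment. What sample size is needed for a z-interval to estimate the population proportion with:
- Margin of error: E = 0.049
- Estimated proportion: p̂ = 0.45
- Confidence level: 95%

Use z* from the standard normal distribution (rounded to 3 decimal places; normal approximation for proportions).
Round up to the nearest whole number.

Using z* for proportion z-interval (normal approximation).

For 95% confidence, z* = 1.96 (from standard normal table)

Sample size formula for proportion z-interval: n = z*²p̂(1-p̂)/E²

n = 1.96² × 0.45 × 0.55 / 0.049²
  = 3.8416 × 0.2475 / 0.002401
  = 396 (exactly)

This is already a whole number, so no rounding up is needed: n = 396

396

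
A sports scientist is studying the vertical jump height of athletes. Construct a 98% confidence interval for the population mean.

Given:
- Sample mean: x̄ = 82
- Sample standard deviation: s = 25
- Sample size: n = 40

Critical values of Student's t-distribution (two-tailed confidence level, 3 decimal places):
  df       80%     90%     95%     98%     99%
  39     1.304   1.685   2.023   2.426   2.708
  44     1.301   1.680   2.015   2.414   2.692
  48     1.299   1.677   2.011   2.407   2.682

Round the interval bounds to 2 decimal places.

The population standard deviation σ is unknown (only the sample standard deviation s is given), so use a t-interval with df = n - 1 = 40 - 1 = 39.

For 98% confidence with df = 39, t* = 2.426 (from t-table)

Standard error: SE = s/√n = 25/√40 = 3.952847

Margin of error: E = t* × SE = 2.426 × 3.952847 = 9.5896

T-interval: x̄ ± E = 82 ± 9.5896 = (72.4104, 91.5896)

Rounded to 2 decimal places:

(72.41, 91.59)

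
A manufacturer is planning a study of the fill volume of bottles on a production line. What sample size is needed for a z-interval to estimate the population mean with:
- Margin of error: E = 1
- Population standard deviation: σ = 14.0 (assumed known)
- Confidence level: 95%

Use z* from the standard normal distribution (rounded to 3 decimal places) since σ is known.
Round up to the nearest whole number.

Using z* since population σ is known (z-interval formula).

For 95% confidence, z* = 1.96 (from standard normal table)

Sample size formula for z-interval: n = (z*σ/E)²

n = (1.96 × 14.0 / 1)²
  = (27.440000)²
  = 752.9536

Round up to the nearest whole number: n = 753

753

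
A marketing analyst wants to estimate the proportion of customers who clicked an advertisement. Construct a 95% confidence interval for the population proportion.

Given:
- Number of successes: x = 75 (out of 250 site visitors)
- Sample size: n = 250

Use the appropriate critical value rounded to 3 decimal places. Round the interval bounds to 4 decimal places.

Sample proportion: p̂ = 75/250 = 0.300000

Check conditions for normal approximation:
  np̂ = 75 ≥ 10 ✓
  n(1-p̂) = 175 ≥ 10 ✓

The sample is large enough, so use a z-interval (normal approximation) for the proportion.

For 95% confidence, z* = 1.96 (from standard normal table)

Standard error: SE = √(p̂(1-p̂)/n) = √(0.300000×0.700000/250) = 0.02898275

Margin of error: E = z* × SE = 1.96 × 0.02898275 = 0.056806

Z-interval: p̂ ± E = 0.300000 ± 0.056806 = (0.243194, 0.356806)

Rounded to 4 decimal places:

(0.2432, 0.3568)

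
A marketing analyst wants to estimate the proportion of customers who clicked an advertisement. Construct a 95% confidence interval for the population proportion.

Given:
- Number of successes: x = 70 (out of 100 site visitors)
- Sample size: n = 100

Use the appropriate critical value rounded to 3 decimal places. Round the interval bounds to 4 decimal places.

Sample proportion: p̂ = 70/100 = 0.700000

Check conditions for normal approximation:
  np̂ = 70 ≥ 10 ✓
  n(1-p̂) = 30 ≥ 10 ✓

The sample is large enough, so use a z-interval (normal approximation) for the proportion.

For 95% confidence, z* = 1.96 (from standard normal table)

Standard error: SE = √(p̂(1-p̂)/n) = √(0.700000×0.300000/100) = 0.04582576

Margin of error: E = z* × SE = 1.96 × 0.04582576 = 0.089818

Z-interval: p̂ ± E = 0.700000 ± 0.089818 = (0.610182, 0.789818)

Rounded to 4 decimal places:

(0.6102, 0.7898)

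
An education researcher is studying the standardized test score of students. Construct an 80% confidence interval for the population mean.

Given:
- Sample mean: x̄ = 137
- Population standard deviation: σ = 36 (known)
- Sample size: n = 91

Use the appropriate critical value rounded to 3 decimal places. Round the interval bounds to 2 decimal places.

The population standard deviation σ is known, so use a z-interval (standard normal critical value).

For 80% confidence, z* = 1.282 (from standard normal table)

Standard error: SE = σ/√n = 36/√91 = 3.773825

Margin of error: E = z* × SE = 1.282 × 3.773825 = 4.8380

Z-interval: x̄ ± E = 137 ± 4.8380 = (132.1620, 141.8380)

Rounded to 2 decimal places:

(132.16, 141.84)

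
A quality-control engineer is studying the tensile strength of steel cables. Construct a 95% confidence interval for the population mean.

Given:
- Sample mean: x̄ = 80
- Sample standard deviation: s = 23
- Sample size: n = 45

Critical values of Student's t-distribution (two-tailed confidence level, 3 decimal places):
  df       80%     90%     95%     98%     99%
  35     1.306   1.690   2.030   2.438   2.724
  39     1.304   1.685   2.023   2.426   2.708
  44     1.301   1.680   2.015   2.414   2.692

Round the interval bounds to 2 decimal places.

The population standard deviation σ is unknown (only the sample standard deviation s is given), so use a t-interval with df = n - 1 = 45 - 1 = 44.

For 95% confidence with df = 44, t* = 2.015 (from t-table)

Standard error: SE = s/√n = 23/√45 = 3.428638

Margin of error: E = t* × SE = 2.015 × 3.428638 = 6.9087

T-interval: x̄ ± E = 80 ± 6.9087 = (73.0913, 86.9087)

Rounded to 2 decimal places:

(73.09, 86.91)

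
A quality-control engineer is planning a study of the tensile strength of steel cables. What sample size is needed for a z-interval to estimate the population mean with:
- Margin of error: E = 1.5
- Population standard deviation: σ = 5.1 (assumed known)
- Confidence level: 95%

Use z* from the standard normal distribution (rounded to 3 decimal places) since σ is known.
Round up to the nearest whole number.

Using z* since population σ is known (z-interval formula).

For 95% confidence, z* = 1.96 (from standard normal table)

Sample size formula for z-interval: n = (z*σ/E)²

n = (1.96 × 5.1 / 1.5)²
  = (6.664000)²
  = 44.4089

Round up to the nearest whole number: n = 45

45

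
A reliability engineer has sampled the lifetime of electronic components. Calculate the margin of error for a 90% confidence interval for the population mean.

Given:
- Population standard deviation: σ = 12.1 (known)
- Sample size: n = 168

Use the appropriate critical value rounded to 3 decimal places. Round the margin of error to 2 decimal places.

The population standard deviation σ is known, so use the z-interval margin of error formula.

For 90% confidence, z* = 1.645 (from standard normal table)

Margin of error formula for z-interval: E = z* × σ/√n

E = 1.645 × 12.1/√168
  = 1.645 × 0.933535
  = 1.5357

Rounded to 2 decimal places:

1.54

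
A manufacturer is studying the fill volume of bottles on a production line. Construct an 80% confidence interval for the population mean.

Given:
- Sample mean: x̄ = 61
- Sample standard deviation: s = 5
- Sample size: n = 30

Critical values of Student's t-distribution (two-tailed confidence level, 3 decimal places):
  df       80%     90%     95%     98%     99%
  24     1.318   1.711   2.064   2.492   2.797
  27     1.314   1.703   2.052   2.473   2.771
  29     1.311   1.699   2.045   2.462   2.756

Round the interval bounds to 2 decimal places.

The population standard deviation σ is unknown (only the sample standard deviation s is given), so use a t-interval with df = n - 1 = 30 - 1 = 29.

For 80% confidence with df = 29, t* = 1.311 (from t-table)

Standard error: SE = s/√n = 5/√30 = 0.912871

Margin of error: E = t* × SE = 1.311 × 0.912871 = 1.1968

T-interval: x̄ ± E = 61 ± 1.1968 = (59.8032, 62.1968)

Rounded to 2 decimal places:

(59.80, 62.20)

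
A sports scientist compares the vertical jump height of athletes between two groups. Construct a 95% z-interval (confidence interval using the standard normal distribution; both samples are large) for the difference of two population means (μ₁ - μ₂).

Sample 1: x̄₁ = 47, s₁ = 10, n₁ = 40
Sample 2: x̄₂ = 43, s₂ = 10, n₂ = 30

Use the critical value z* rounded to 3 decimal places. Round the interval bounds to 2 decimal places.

Both samples are large (n₁ = 40 ≥ 30, n₂ = 30 ≥ 30), so a z-interval for the difference of means applies.

Point estimate: x̄₁ - x̄₂ = 47 - 43 = 4

Standard error: SE = √(s₁²/n₁ + s₂²/n₂)
= √(10²/40 + 10²/30)
= √(2.500000 + 3.333333)
= 2.415229

For 95% confidence, z* = 1.96 (from standard normal table)
Margin of error: E = z* × SE = 1.96 × 2.415229 = 4.7338

Z-interval: (x̄₁ - x̄₂) ± E = 4 ± 4.7338 = (-0.7338, 8.7338)

Rounded to 2 decimal places:

(-0.73, 8.73)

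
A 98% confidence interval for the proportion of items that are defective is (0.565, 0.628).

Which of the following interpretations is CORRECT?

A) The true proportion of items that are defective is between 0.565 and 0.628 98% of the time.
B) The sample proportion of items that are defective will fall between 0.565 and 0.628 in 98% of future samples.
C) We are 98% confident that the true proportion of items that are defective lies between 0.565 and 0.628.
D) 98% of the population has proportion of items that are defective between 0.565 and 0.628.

A confidence interval represents our confidence in the procedure, not a probability statement about the parameter.

Key concept: If we repeated this sampling process many times and computed a 98% CI each time, about 98% of those intervals would contain the true population parameter.

For this specific interval (0.565, 0.628):
- Midpoint (point estimate): 0.5965
- Margin of error: 0.0315

The correct interpretation is the one stating confidence that the true parameter lies in the interval — option C.

C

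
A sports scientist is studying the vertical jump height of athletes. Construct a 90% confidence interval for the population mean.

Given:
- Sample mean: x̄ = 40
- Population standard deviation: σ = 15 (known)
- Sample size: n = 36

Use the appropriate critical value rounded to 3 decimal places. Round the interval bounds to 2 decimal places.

The population standard deviation σ is known, so use a z-interval (standard normal critical value).

For 90% confidence, z* = 1.645 (from standard normal table)

Standard error: SE = σ/√n = 15/√36 = 2.500000

Margin of error: E = z* × SE = 1.645 × 2.500000 = 4.1125

Z-interval: x̄ ± E = 40 ± 4.1125 = (35.8875, 44.1125)

Rounded to 2 decimal places:

(35.89, 44.11)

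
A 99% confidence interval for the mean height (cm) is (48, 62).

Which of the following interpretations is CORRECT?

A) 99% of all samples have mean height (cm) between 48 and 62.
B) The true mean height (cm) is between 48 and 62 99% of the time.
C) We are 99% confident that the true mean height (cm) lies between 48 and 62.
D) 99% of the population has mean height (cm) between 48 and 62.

A confidence interval represents our confidence in the procedure, not a probability statement about the parameter.

Key concept: If we repeated this sampling process many times and computed a 99% CI each time, about 99% of those intervals would contain the true population parameter.

For this specific interval (48, 62):
- Midpoint (point estimate): 55
- Margin of error: 7

The correct interpretation is the one stating confidence that the true parameter lies in the interval — option C.

C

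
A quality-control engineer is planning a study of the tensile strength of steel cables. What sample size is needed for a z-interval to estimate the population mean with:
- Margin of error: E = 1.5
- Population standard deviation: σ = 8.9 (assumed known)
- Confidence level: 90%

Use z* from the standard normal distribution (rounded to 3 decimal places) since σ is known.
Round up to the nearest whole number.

Using z* since population σ is known (z-interval formula).

For 90% confidence, z* = 1.645 (from standard normal table)

Sample size formula for z-interval: n = (z*σ/E)²

n = (1.645 × 8.9 / 1.5)²
  = (9.760333)²
  = 95.2641

Round up to the nearest whole number: n = 96

96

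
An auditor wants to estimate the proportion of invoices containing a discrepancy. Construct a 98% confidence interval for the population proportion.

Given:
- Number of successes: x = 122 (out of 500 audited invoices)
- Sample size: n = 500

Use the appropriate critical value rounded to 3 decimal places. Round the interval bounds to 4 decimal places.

Sample proportion: p̂ = 122/500 = 0.244000

Check conditions for normal approximation:
  np̂ = 122 ≥ 10 ✓
  n(1-p̂) = 378 ≥ 10 ✓

The sample is large enough, so use a z-interval (normal approximation) for the proportion.

For 98% confidence, z* = 2.326 (from standard normal table)

Standard error: SE = √(p̂(1-p̂)/n) = √(0.244000×0.756000/500) = 0.01920750

Margin of error: E = z* × SE = 2.326 × 0.01920750 = 0.044677

Z-interval: p̂ ± E = 0.244000 ± 0.044677 = (0.199323, 0.288677)

Rounded to 4 decimal places:

(0.1993, 0.2887)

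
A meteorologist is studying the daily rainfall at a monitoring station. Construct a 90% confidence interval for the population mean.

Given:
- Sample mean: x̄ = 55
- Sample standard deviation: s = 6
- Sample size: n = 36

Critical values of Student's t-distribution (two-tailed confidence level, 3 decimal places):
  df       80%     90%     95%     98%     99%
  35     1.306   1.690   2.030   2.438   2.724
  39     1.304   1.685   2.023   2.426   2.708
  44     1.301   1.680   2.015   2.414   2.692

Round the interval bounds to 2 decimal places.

The population standard deviation σ is unknown (only the sample standard deviation s is given), so use a t-interval with df = n - 1 = 36 - 1 = 35.

For 90% confidence with df = 35, t* = 1.690 (from t-table)

Standard error: SE = s/√n = 6/√36 = 1.000000

Margin of error: E = t* × SE = 1.690 × 1.000000 = 1.6900

T-interval: x̄ ± E = 55 ± 1.6900 = (53.3100, 56.6900)

Rounded to 2 decimal places:

(53.31, 56.69)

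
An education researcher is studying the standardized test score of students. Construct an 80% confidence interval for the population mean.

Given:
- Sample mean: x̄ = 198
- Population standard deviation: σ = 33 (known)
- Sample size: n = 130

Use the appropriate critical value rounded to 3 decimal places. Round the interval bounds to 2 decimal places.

The population standard deviation σ is known, so use a z-interval (standard normal critical value).

For 80% confidence, z* = 1.282 (from standard normal table)

Standard error: SE = σ/√n = 33/√130 = 2.894291

Margin of error: E = z* × SE = 1.282 × 2.894291 = 3.7105

Z-interval: x̄ ± E = 198 ± 3.7105 = (194.2895, 201.7105)

Rounded to 2 decimal places:

(194.29, 201.71)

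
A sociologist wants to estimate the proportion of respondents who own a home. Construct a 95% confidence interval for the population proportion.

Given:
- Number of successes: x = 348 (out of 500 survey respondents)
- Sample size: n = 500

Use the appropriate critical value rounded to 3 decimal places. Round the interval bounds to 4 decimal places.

Sample proportion: p̂ = 348/500 = 0.696000

Check conditions for normal approximation:
  np̂ = 348 ≥ 10 ✓
  n(1-p̂) = 152 ≥ 10 ✓

The sample is large enough, so use a z-interval (normal approximation) for the proportion.

For 95% confidence, z* = 1.96 (from standard normal table)

Standard error: SE = √(p̂(1-p̂)/n) = √(0.696000×0.304000/500) = 0.02057105

Margin of error: E = z* × SE = 1.96 × 0.02057105 = 0.040319

Z-interval: p̂ ± E = 0.696000 ± 0.040319 = (0.655681, 0.736319)

Rounded to 4 decimal places:

(0.6557, 0.7363)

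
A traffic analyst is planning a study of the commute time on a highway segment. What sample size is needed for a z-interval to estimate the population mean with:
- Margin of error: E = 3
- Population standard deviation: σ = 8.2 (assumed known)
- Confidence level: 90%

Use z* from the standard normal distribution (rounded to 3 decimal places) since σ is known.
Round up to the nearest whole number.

Using z* since population σ is known (z-interval formula).

For 90% confidence, z* = 1.645 (from standard normal table)

Sample size formula for z-interval: n = (z*σ/E)²

n = (1.645 × 8.2 / 3)²
  = (4.496333)²
  = 20.2170

Round up to the nearest whole number: n = 21

21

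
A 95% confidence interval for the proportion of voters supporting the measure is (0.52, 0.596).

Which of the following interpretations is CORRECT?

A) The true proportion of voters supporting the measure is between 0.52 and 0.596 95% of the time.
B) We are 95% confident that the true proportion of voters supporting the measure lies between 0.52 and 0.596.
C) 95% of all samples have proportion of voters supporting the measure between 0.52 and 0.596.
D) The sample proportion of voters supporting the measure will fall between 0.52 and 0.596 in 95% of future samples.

A confidence interval represents our confidence in the procedure, not a probability statement about the parameter.

Key concept: If we repeated this sampling process many times and computed a 95% CI each time, about 95% of those intervals would contain the true population parameter.

For this specific interval (0.52, 0.596):
- Midpoint (point estimate): 0.558
- Margin of error: 0.038

The correct interpretation is the one stating confidence that the true parameter lies in the interval — option B.

B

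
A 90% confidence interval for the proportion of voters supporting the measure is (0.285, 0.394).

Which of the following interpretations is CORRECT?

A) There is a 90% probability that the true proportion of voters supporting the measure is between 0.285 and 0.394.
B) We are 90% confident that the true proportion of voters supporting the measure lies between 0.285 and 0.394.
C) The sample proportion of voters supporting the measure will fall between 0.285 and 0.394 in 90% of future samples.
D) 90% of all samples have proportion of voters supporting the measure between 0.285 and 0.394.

A confidence interval represents our confidence in the procedure, not a probability statement about the parameter.

Key concept: If we repeated this sampling process many times and computed a 90% CI each time, about 90% of those intervals would contain the true population parameter.

For this specific interval (0.285, 0.394):
- Midpoint (point estimate): 0.3395
- Margin of error: 0.0545

The correct interpretation is the one stating confidence that the true parameter lies in the interval — option B.

B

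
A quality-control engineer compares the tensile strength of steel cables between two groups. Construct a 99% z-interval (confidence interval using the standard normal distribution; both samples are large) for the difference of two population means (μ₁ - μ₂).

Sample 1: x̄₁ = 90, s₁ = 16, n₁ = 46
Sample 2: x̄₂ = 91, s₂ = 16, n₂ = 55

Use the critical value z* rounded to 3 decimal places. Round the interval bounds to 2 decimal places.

Both samples are large (n₁ = 46 ≥ 30, n₂ = 55 ≥ 30), so a z-interval for the difference of means applies.

Point estimate: x̄₁ - x̄₂ = 90 - 91 = -1

Standard error: SE = √(s₁²/n₁ + s₂²/n₂)
= √(16²/46 + 16²/55)
= √(5.565217 + 4.654545)
= 3.196836

For 99% confidence, z* = 2.576 (from standard normal table)
Margin of error: E = z* × SE = 2.576 × 3.196836 = 8.2351

Z-interval: (x̄₁ - x̄₂) ± E = -1 ± 8.2351 = (-9.2351, 7.2351)

Rounded to 2 decimal places:

(-9.24, 7.24)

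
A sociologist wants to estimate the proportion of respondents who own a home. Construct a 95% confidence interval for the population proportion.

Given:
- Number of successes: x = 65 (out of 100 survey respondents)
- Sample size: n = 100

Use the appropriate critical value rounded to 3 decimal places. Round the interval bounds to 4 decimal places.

Sample proportion: p̂ = 65/100 = 0.650000

Check conditions for normal approximation:
  np̂ = 65 ≥ 10 ✓
  n(1-p̂) = 35 ≥ 10 ✓

The sample is large enough, so use a z-interval (normal approximation) for the proportion.

For 95% confidence, z* = 1.96 (from standard normal table)

Standard error: SE = √(p̂(1-p̂)/n) = √(0.650000×0.350000/100) = 0.04769696

Margin of error: E = z* × SE = 1.96 × 0.04769696 = 0.093486

Z-interval: p̂ ± E = 0.650000 ± 0.093486 = (0.556514, 0.743486)

Rounded to 4 decimal places:

(0.5565, 0.7435)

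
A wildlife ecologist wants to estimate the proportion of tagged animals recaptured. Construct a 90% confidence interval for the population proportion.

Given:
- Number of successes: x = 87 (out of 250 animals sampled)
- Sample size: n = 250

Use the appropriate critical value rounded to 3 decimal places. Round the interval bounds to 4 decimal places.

Sample proportion: p̂ = 87/250 = 0.348000

Check conditions for normal approximation:
  np̂ = 87 ≥ 10 ✓
  n(1-p̂) = 163 ≥ 10 ✓

The sample is large enough, so use a z-interval (normal approximation) for the proportion.

For 90% confidence, z* = 1.645 (from standard normal table)

Standard error: SE = √(p̂(1-p̂)/n) = √(0.348000×0.652000/250) = 0.03012613

Margin of error: E = z* × SE = 1.645 × 0.03012613 = 0.049557

Z-interval: p̂ ± E = 0.348000 ± 0.049557 = (0.298443, 0.397557)

Rounded to 4 decimal places:

(0.2984, 0.3976)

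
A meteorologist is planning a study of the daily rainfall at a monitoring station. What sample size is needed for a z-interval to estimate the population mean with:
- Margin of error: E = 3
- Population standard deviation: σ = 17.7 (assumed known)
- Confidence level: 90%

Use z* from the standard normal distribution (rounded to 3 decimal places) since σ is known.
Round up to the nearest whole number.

Using z* since population σ is known (z-interval formula).

For 90% confidence, z* = 1.645 (from standard normal table)

Sample size formula for z-interval: n = (z*σ/E)²

n = (1.645 × 17.7 / 3)²
  = (9.705500)²
  = 94.1967

Round up to the nearest whole number: n = 95

95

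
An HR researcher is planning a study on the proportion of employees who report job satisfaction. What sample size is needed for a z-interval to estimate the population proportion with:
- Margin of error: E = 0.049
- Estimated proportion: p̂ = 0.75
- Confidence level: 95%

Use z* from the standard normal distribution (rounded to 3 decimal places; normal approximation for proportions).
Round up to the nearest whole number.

Using z* for proportion z-interval (normal approximation).

For 95% confidence, z* = 1.96 (from standard normal table)

Sample size formula for proportion z-interval: n = z*²p̂(1-p̂)/E²

n = 1.96² × 0.75 × 0.25 / 0.049²
  = 3.8416 × 0.1875 / 0.002401
  = 300 (exactly)

This is already a whole number, so no rounding up is needed: n = 300

300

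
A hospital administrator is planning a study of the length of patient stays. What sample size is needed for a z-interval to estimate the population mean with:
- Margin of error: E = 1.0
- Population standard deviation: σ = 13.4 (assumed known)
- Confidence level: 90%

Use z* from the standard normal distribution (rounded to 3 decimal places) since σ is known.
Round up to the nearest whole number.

Using z* since population σ is known (z-interval formula).

For 90% confidence, z* = 1.645 (from standard normal table)

Sample size formula for z-interval: n = (z*σ/E)²

n = (1.645 × 13.4 / 1.0)²
  = (22.043000)²
  = 485.8938

Round up to the nearest whole number: n = 486

486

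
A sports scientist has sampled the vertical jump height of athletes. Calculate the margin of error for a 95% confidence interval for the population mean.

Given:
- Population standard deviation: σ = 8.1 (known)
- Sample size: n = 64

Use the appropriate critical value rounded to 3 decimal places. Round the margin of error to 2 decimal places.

The population standard deviation σ is known, so use the z-interval margin of error formula.

For 95% confidence, z* = 1.96 (from standard normal table)

Margin of error formula for z-interval: E = z* × σ/√n

E = 1.96 × 8.1/√64
  = 1.96 × 1.012500
  = 1.9845

Rounded to 2 decimal places:

1.98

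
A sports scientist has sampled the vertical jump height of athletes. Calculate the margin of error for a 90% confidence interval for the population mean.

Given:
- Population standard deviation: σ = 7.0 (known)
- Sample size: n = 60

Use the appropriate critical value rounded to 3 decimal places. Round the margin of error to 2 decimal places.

The population standard deviation σ is known, so use the z-interval margin of error formula.

For 90% confidence, z* = 1.645 (from standard normal table)

Margin of error formula for z-interval: E = z* × σ/√n

E = 1.645 × 7.0/√60
  = 1.645 × 0.903696
  = 1.4866

Rounded to 2 decimal places:

1.49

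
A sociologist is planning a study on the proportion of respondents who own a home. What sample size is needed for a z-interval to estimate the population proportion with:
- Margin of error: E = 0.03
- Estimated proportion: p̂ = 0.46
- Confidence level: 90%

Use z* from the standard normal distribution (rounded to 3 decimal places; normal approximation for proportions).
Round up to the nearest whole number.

Using z* for proportion z-interval (normal approximation).

For 90% confidence, z* = 1.645 (from standard normal table)

Sample size formula for proportion z-interval: n = z*²p̂(1-p̂)/E²

n = 1.645² × 0.46 × 0.54 / 0.03²
  = 2.706025 × 0.2484 / 0.0009
  = 746.8629

Round up to the nearest whole number: n = 747

747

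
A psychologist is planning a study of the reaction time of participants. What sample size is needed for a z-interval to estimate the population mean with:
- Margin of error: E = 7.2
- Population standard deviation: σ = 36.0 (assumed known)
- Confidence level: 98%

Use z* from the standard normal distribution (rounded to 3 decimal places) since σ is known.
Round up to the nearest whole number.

Using z* since population σ is known (z-interval formula).

For 98% confidence, z* = 2.326 (from standard normal table)

Sample size formula for z-interval: n = (z*σ/E)²

n = (2.326 × 36.0 / 7.2)²
  = (11.630000)²
  = 135.2569

Round up to the nearest whole number: n = 136

136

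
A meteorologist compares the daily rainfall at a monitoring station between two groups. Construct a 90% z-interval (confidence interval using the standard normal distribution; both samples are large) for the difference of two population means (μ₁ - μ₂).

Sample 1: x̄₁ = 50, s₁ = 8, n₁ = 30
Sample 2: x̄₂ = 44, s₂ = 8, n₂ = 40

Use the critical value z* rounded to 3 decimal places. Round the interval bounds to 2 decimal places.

Both samples are large (n₁ = 30 ≥ 30, n₂ = 40 ≥ 30), so a z-interval for the difference of means applies.

Point estimate: x̄₁ - x̄₂ = 50 - 44 = 6

Standard error: SE = √(s₁²/n₁ + s₂²/n₂)
= √(8²/30 + 8²/40)
= √(2.133333 + 1.600000)
= 1.932184

For 90% confidence, z* = 1.645 (from standard normal table)
Margin of error: E = z* × SE = 1.645 × 1.932184 = 3.1784

Z-interval: (x̄₁ - x̄₂) ± E = 6 ± 3.1784 = (2.8216, 9.1784)

Rounded to 2 decimal places:

(2.82, 9.18)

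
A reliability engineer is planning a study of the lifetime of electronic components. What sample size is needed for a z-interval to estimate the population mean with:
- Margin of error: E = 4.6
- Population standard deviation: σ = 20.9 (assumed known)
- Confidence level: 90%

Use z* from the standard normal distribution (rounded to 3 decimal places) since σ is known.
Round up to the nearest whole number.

Using z* since population σ is known (z-interval formula).

For 90% confidence, z* = 1.645 (from standard normal table)

Sample size formula for z-interval: n = (z*σ/E)²

n = (1.645 × 20.9 / 4.6)²
  = (7.474022)²
  = 55.8610

Round up to the nearest whole number: n = 56

56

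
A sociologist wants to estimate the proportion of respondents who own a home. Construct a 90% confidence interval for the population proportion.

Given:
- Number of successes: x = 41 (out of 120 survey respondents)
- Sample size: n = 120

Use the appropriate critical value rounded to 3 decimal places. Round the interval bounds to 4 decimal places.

Sample proportion: p̂ = 41/120 = 0.341667

Check conditions for normal approximation:
  np̂ = 41 ≥ 10 ✓
  n(1-p̂) = 79 ≥ 10 ✓

The sample is large enough, so use a z-interval (normal approximation) for the proportion.

For 90% confidence, z* = 1.645 (from standard normal table)

Standard error: SE = √(p̂(1-p̂)/n) = √(0.341667×0.658333/120) = 0.04329459

Margin of error: E = z* × SE = 1.645 × 0.04329459 = 0.071220

Z-interval: p̂ ± E = 0.341667 ± 0.071220 = (0.270447, 0.412886)

Rounded to 4 decimal places:

(0.2704, 0.4129)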